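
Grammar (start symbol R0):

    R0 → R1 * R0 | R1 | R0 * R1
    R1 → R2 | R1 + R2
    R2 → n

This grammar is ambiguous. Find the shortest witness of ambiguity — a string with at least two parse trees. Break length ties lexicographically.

length 1: no string has ≥2 trees
length 3: n * n has 2 parse trees

Two derivations of n * n:
  R0 ⇒ R1 * R0 ⇒ R2 * R0 ⇒ n * R0 ⇒ n * R1 ⇒ n * R2 ⇒ n * n
  R0 ⇒ R0 * R1 ⇒ R1 * R1 ⇒ R2 * R1 ⇒ n * R1 ⇒ n * R2 ⇒ n * n

n * n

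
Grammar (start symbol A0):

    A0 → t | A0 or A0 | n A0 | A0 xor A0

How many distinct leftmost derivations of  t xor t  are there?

1

Parse trees for t xor t:
  [A0 [A0 t] xor [A0 t]]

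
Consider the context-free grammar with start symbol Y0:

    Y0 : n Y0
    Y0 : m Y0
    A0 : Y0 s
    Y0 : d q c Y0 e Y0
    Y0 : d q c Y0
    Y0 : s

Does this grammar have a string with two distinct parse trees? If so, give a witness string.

Ambiguous

Witness: d q c d q c s e s

Derivation 1: Y0 ⇒ d q c Y0 e Y0 ⇒ d q c d q c Y0 e Y0 ⇒ d q c d q c s e Y0 ⇒ d q c d q c s e s
Derivation 2: Y0 ⇒ d q c Y0 ⇒ d q c d q c Y0 e Y0 ⇒ d q c d q c s e Y0 ⇒ d q c d q c s e s

Two distinct leftmost derivations for the same string.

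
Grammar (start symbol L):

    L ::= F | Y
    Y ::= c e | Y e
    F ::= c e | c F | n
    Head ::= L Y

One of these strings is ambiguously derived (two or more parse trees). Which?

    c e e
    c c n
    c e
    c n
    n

c e e: 1 tree
c c n: 1 tree
c e: 2 trees
c n: 1 tree
n: 1 tree

c e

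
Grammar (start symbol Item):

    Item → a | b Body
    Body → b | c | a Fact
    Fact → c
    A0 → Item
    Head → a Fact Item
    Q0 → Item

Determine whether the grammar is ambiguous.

Unambiguous

Only Item, Body, Fact are reachable from Item; ignoring the rest: The reachable rules are right-linear with at most one rule per (nonterminal, next-terminal) pair. Each input token forces the next rule, so parsing is deterministic.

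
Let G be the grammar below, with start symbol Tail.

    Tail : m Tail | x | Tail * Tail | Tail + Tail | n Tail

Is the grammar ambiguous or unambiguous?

Witness: m x * x

Derivation 1: Tail ⇒ m Tail ⇒ m Tail * Tail ⇒ m x * Tail ⇒ m x * x
Derivation 2: Tail ⇒ Tail * Tail ⇒ m Tail * Tail ⇒ m x * Tail ⇒ m x * x

Two distinct leftmost derivations for the same string.

Ambiguous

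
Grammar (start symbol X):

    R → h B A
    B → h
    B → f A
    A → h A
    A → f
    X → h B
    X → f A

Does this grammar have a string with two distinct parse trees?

Unambiguous

(R is unreachable from X, so its rules don't affect L(X).) The reachable rules are right-linear with at most one rule per (nonterminal, next-terminal) pair. Each input token forces the next rule, so parsing is deterministic.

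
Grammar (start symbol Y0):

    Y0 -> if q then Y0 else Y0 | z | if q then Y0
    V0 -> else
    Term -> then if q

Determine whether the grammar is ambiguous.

Ambiguous

Witness: if q then if q then z else z

Derivation 1: Y0 ⇒ if q then Y0 else Y0 ⇒ if q then if q then Y0 else Y0 ⇒ if q then if q then z else Y0 ⇒ if q then if q then z else z
Derivation 2: Y0 ⇒ if q then Y0 ⇒ if q then if q then Y0 else Y0 ⇒ if q then if q then z else Y0 ⇒ if q then if q then z else z

Two distinct leftmost derivations for the same string.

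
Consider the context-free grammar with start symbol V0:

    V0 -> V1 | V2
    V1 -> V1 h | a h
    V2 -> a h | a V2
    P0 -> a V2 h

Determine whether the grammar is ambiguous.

Ambiguous

Witness: a h

Derivation 1: V0 ⇒ V1 ⇒ a h
Derivation 2: V0 ⇒ V2 ⇒ a h

Two distinct leftmost derivations for the same string.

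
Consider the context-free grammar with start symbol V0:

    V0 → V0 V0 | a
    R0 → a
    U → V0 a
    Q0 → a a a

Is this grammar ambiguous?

Witness: a a a

Derivation 1: V0 ⇒ V0 V0 ⇒ V0 V0 V0 ⇒ a V0 V0 ⇒ a a V0 ⇒ a a a
Derivation 2: V0 ⇒ V0 V0 ⇒ a V0 ⇒ a V0 V0 ⇒ a a V0 ⇒ a a a

Two distinct leftmost derivations for the same string.

Ambiguous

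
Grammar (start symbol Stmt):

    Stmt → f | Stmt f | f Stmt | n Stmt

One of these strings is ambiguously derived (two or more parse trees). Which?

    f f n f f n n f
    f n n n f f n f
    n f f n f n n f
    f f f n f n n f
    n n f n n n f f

f f n f f n n f: 1 tree
f n n n f f n f: 1 tree
n f f n f n n f: 1 tree
f f f n f n n f: 1 tree
n n f n n n f f: 8 trees

n n f n n n f f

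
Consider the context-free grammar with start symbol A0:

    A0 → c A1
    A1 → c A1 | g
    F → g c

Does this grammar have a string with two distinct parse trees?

Unambiguous

(F is unreachable from A0, so its rules don't affect L(A0).) The reachable rules are right-linear with at most one rule per (nonterminal, next-terminal) pair. Each input token forces the next rule, so parsing is deterministic.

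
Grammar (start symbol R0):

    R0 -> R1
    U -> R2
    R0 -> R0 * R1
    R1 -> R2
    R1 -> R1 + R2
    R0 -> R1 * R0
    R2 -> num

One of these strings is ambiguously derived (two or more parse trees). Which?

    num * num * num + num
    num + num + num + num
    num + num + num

num * num * num + num: 4 trees
num + num + num + num: 1 tree
num + num + num: 1 tree

num * num * num + num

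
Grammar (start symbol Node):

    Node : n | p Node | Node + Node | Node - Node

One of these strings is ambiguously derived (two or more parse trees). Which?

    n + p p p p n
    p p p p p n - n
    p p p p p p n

p p p p p n - n

n + p p p p n: 1 tree
p p p p p n - n: 6 trees
p p p p p p n: 1 tree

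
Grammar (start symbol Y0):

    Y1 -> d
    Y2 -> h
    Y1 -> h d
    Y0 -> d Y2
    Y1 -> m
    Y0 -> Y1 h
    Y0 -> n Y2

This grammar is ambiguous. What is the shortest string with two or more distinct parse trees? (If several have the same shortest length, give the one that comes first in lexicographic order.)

d h

length 2: d h has 2 parse trees

Two derivations of d h:
  Y0 ⇒ d Y2 ⇒ d h
  Y0 ⇒ Y1 h ⇒ d h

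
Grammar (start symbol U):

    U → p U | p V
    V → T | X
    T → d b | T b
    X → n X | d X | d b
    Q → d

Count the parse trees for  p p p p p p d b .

2

Parse trees for p p p p p p d b:
  [U p [U p [U p [U p [U p [U p [V [T d b]]]]]]]]
  [U p [U p [U p [U p [U p [U p [V [X d b]]]]]]]]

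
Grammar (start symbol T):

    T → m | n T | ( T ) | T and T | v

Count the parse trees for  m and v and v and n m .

Parse trees for m and v and v and n m:
  [T [T m] and [T [T v] and [T [T v] and [T n [T m]]]]]
  [T [T m] and [T [T [T v] and [T v]] and [T n [T m]]]]
  [T [T [T m] and [T v]] and [T [T v] and [T n [T m]]]]
  [T [T [T m] and [T [T v] and [T v]]] and [T n [T m]]]
  [T [T [T [T m] and [T v]] and [T v]] and [T n [T m]]]

5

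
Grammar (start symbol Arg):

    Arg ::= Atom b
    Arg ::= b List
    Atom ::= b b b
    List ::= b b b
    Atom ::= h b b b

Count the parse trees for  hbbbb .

1

Parse trees for hbbbb:
  [Arg [Atom h b b b] b]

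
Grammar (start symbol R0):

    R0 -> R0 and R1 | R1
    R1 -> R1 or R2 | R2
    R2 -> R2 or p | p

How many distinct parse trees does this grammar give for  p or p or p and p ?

Parse trees for p or p or p and p:
  [R0 [R0 [R1 [R1 [R2 p]] or [R2 [R2 p] or p]]] and [R1 [R2 p]]]
  [R0 [R0 [R1 [R1 [R1 [R2 p]] or [R2 p]] or [R2 p]]] and [R1 [R2 p]]]
  [R0 [R0 [R1 [R1 [R2 [R2 p] or p]] or [R2 p]]] and [R1 [R2 p]]]
  [R0 [R0 [R1 [R2 [R2 [R2 p] or p] or p]]] and [R1 [R2 p]]]

4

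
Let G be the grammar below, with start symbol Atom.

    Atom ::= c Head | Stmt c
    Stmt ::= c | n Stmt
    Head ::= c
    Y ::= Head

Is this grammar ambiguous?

Ambiguous

Witness: c c

Derivation 1: Atom ⇒ c Head ⇒ c c
Derivation 2: Atom ⇒ Stmt c ⇒ c c

Two distinct leftmost derivations for the same string.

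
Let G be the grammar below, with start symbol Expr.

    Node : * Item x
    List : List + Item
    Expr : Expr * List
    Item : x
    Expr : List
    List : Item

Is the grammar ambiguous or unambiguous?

(Node is unreachable from Expr, so its rules don't affect L(Expr).) The grammar is stratified — Expr handles '*' (left-recursive), List handles '+', Item atoms. Each operator has a fixed associativity and precedence level, so every string has one parse.

Unambiguous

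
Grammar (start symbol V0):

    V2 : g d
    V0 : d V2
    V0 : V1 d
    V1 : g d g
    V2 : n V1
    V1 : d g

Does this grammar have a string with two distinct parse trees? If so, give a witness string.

Witness: d g d

Derivation 1: V0 ⇒ d V2 ⇒ d g d
Derivation 2: V0 ⇒ V1 d ⇒ d g d

Two distinct leftmost derivations for the same string.

Ambiguous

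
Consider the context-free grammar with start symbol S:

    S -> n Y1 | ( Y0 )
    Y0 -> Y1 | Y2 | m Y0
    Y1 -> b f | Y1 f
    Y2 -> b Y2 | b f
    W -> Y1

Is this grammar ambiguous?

Witness: ( b f )

Derivation 1: S ⇒ ( Y0 ) ⇒ ( Y1 ) ⇒ ( b f )
Derivation 2: S ⇒ ( Y0 ) ⇒ ( Y2 ) ⇒ ( b f )

Two distinct leftmost derivations for the same string.

Ambiguous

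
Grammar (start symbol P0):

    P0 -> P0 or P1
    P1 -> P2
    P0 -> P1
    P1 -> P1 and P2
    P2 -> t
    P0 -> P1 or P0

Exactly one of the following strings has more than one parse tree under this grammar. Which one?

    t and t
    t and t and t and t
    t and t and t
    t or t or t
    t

t or t or t

t and t: 1 tree
t and t and t and t: 1 tree
t and t and t: 1 tree
t or t or t: 4 trees
t: 1 tree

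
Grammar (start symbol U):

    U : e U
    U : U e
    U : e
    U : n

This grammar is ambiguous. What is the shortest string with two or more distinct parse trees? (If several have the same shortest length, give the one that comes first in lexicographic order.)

e e

length 1: no string has ≥2 trees
length 2: e e has 2 parse trees

Two derivations of e e:
  U ⇒ e U ⇒ e e
  U ⇒ U e ⇒ e e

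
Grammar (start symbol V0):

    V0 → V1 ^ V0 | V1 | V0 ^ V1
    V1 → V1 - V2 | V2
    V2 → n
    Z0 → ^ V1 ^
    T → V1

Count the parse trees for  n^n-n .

2

Parse trees for n^n-n:
  [V0 [V1 [V2 n]] ^ [V0 [V1 [V1 [V2 n]] - [V2 n]]]]
  [V0 [V0 [V1 [V2 n]]] ^ [V1 [V1 [V2 n]] - [V2 n]]]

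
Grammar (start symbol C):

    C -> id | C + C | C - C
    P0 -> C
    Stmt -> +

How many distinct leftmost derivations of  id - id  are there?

1

Parse trees for id - id:
  [C [C id] - [C id]]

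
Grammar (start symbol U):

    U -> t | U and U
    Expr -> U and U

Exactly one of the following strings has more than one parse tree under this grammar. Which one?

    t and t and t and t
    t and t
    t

t and t and t and t

t and t and t and t: 5 trees
t and t: 1 tree
t: 1 tree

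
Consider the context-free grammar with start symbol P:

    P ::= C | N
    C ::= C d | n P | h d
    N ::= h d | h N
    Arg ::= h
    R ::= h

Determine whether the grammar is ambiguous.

Witness: h d

Derivation 1: P ⇒ C ⇒ h d
Derivation 2: P ⇒ N ⇒ h d

Two distinct leftmost derivations for the same string.

Ambiguous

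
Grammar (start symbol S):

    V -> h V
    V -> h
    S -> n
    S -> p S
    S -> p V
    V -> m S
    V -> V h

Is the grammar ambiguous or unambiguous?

Ambiguous

Witness: p h h

Derivation 1: S ⇒ p V ⇒ p h V ⇒ p h h
Derivation 2: S ⇒ p V ⇒ p V h ⇒ p h h

Two distinct leftmost derivations for the same string.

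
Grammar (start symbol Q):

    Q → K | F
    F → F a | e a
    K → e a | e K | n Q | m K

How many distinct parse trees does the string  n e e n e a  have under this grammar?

Parse trees for n e e n e a:
  [Q [K n [Q [K e [K e [K n [Q [K e a]]]]]]]]
  [Q [K n [Q [K e [K e [K n [Q [F e a]]]]]]]]

2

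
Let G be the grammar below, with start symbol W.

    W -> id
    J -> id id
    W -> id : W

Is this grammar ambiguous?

Only W is reachable from W; ignoring the rest: The reachable grammar is A → atom sep A | atom. Each atom is followed by either the separator (recurse) or end-of-string (stop) — no choice point.

Unambiguous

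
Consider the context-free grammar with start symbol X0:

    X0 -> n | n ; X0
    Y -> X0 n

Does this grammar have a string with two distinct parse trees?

Unambiguous

Only X0 is reachable from X0; ignoring the rest: Right-recursive list with a separator: after each atom, whether the separator follows determines the rule. One parse per string.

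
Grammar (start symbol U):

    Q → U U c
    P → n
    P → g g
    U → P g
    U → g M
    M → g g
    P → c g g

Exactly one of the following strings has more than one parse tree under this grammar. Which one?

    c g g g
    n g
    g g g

c g g g: 1 tree
n g: 1 tree
g g g: 2 trees

g g g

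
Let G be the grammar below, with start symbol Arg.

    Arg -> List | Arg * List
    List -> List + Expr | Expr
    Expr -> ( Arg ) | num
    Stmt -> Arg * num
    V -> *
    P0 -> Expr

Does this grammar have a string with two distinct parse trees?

Unambiguous

(Stmt, V, P0 are unreachable from Arg, so their rules don't affect L(Arg).) The grammar is stratified — Arg handles '*' (left-recursive), List handles '+', Expr atoms. Each operator has a fixed associativity and precedence level, so every string has one parse.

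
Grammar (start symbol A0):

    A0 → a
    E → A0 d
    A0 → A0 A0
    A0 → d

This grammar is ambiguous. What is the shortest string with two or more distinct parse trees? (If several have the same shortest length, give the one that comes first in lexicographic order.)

a a a

length 1: no string has ≥2 trees
length 2: no string has ≥2 trees
length 3: a a a has 2 parse trees

Two derivations of a a a:
  A0 ⇒ A0 A0 ⇒ a A0 ⇒ a A0 A0 ⇒ a a A0 ⇒ a a a
  A0 ⇒ A0 A0 ⇒ A0 A0 A0 ⇒ a A0 A0 ⇒ a a A0 ⇒ a a a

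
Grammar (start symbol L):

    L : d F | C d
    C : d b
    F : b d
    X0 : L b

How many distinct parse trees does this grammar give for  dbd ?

Parse trees for dbd:
  [L d [F b d]]
  [L [C d b] d]

2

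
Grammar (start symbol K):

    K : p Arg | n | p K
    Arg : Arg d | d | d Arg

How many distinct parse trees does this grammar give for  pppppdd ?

2

Parse trees for pppppdd:
  [K p [K p [K p [K p [K p [Arg [Arg d] d]]]]]]
  [K p [K p [K p [K p [K p [Arg d [Arg d]]]]]]]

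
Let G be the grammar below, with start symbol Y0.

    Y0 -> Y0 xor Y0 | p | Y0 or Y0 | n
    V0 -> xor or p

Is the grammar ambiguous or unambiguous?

Ambiguous

Witness: n or n or n

Derivation 1: Y0 ⇒ Y0 or Y0 ⇒ Y0 or Y0 or Y0 ⇒ n or Y0 or Y0 ⇒ n or n or Y0 ⇒ n or n or n
Derivation 2: Y0 ⇒ Y0 or Y0 ⇒ n or Y0 ⇒ n or Y0 or Y0 ⇒ n or n or Y0 ⇒ n or n or n

Two distinct leftmost derivations for the same string.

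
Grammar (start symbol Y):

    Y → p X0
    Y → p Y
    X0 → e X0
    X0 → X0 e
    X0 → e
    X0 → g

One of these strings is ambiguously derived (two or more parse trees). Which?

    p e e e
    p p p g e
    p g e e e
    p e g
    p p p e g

p e e e: 4 trees
p p p g e: 1 tree
p g e e e: 1 tree
p e g: 1 tree
p p p e g: 1 tree

p e e e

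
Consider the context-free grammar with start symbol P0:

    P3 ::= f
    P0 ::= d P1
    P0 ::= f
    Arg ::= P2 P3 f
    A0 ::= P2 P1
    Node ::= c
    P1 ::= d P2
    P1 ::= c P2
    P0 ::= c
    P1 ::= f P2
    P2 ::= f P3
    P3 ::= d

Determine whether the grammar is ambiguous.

(Arg, Node, A0 are unreachable from P0, so their rules don't affect L(P0).) Restricted to the reachable nonterminals, every rule has the form A → t or A → t B, and no two rules for the same A share a first terminal. The grammar encodes a DFA — one run per string.

Unambiguous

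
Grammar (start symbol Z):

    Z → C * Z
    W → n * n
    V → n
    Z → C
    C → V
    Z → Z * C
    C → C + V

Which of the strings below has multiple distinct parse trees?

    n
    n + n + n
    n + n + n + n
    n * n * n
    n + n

n * n * n

n: 1 tree
n + n + n: 1 tree
n + n + n + n: 1 tree
n * n * n: 4 trees
n + n: 1 tree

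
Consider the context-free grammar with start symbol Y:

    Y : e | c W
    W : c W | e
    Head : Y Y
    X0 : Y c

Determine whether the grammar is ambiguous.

Unambiguous

(Head, X0 are unreachable from Y, so their rules don't affect L(Y).) Restricted to the reachable nonterminals, every rule has the form A → t or A → t B, and no two rules for the same A share a first terminal. The grammar encodes a DFA — one run per string.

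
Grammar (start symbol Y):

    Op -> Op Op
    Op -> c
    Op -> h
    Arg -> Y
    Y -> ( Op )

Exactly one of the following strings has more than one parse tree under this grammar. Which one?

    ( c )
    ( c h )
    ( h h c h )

( c ): 1 tree
( c h ): 1 tree
( h h c h ): 5 trees

( h h c h )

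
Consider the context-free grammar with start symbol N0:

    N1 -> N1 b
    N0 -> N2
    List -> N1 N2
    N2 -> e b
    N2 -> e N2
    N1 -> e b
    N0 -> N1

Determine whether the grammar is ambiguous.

Witness: e b

Derivation 1: N0 ⇒ N2 ⇒ e b
Derivation 2: N0 ⇒ N1 ⇒ e b

Two distinct leftmost derivations for the same string.

Ambiguous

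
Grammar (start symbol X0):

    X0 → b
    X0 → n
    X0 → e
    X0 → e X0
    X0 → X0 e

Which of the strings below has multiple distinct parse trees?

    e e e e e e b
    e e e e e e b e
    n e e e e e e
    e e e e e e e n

e e e e e e b: 1 tree
e e e e e e b e: 7 trees
n e e e e e e: 1 tree
e e e e e e e n: 1 tree

e e e e e e b e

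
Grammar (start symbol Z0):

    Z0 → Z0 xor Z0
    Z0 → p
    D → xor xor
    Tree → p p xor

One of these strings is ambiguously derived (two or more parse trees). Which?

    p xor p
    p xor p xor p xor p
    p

p xor p xor p xor p

p xor p: 1 tree
p xor p xor p xor p: 5 trees
p: 1 tree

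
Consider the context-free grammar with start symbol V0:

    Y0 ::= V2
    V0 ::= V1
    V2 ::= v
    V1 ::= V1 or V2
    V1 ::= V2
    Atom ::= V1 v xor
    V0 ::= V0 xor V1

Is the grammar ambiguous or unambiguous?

Only V0, V1, V2 are reachable from V0; ignoring the rest: The grammar is stratified — V0 handles 'xor' (left-recursive), V1 handles 'or', V2 atoms. Each operator has a fixed associativity and precedence level, so every string has one parse.

Unambiguous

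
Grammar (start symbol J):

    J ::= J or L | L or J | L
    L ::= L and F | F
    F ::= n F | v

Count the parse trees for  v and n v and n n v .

1

Parse trees for v and n v and n n v:
  [J [L [L [L [F v]] and [F n [F v]]] and [F n [F n [F v]]]]]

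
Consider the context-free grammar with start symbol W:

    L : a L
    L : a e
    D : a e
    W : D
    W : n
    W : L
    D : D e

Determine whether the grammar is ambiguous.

Witness: a e

Derivation 1: W ⇒ D ⇒ a e
Derivation 2: W ⇒ L ⇒ a e

Two distinct leftmost derivations for the same string.

Ambiguous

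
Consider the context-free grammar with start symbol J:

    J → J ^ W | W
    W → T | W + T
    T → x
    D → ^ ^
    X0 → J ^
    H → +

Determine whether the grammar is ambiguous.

Unambiguous

Only J, W, T are reachable from J; ignoring the rest: J → J ^ W | W  ;  W → W + T | T  — a left-associative chain with T at the bottom. Each string factors uniquely by precedence.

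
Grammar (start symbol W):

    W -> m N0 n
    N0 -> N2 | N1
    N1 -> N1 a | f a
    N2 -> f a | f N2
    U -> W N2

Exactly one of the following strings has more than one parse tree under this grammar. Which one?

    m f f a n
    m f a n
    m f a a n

m f a n

m f f a n: 1 tree
m f a n: 2 trees
m f a a n: 1 tree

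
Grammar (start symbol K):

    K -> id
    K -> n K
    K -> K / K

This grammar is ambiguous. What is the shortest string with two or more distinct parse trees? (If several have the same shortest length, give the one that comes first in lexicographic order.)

length 1: no string has ≥2 trees
length 2: no string has ≥2 trees
length 3: no string has ≥2 trees
length 4: n id / id has 2 parse trees

Two derivations of n id / id:
  K ⇒ n K ⇒ n K / K ⇒ n id / K ⇒ n id / id
  K ⇒ K / K ⇒ n K / K ⇒ n id / K ⇒ n id / id

n id / id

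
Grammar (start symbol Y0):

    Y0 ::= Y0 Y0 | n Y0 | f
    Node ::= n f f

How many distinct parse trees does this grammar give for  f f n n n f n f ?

Parse trees for f f n n n f n f (showing first 6 of 11):
  [Y0 [Y0 f] [Y0 [Y0 f] [Y0 [Y0 n [Y0 n [Y0 n [Y0 f]]]] [Y0 n [Y0 f]]]]]
  [Y0 [Y0 f] [Y0 [Y0 f] [Y0 n [Y0 [Y0 n [Y0 n [Y0 f]]] [Y0 n [Y0 f]]]]]]
  [Y0 [Y0 f] [Y0 [Y0 f] [Y0 n [Y0 n [Y0 [Y0 n [Y0 f]] [Y0 n [Y0 f]]]]]]]
  [Y0 [Y0 f] [Y0 [Y0 f] [Y0 n [Y0 n [Y0 n [Y0 [Y0 f] [Y0 n [Y0 f]]]]]]]]
  [Y0 [Y0 f] [Y0 [Y0 [Y0 f] [Y0 n [Y0 n [Y0 n [Y0 f]]]]] [Y0 n [Y0 f]]]]
  [Y0 [Y0 [Y0 f] [Y0 f]] [Y0 [Y0 n [Y0 n [Y0 n [Y0 f]]]] [Y0 n [Y0 f]]]]

11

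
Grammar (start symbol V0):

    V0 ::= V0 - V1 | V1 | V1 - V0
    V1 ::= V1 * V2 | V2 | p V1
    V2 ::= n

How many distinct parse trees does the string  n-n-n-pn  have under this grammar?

Parse trees for n-n-n-pn:
  [V0 [V0 [V0 [V0 [V1 [V2 n]]] - [V1 [V2 n]]] - [V1 [V2 n]]] - [V1 p [V1 [V2 n]]]]
  [V0 [V0 [V0 [V1 [V2 n]] - [V0 [V1 [V2 n]]]] - [V1 [V2 n]]] - [V1 p [V1 [V2 n]]]]
  [V0 [V0 [V1 [V2 n]] - [V0 [V0 [V1 [V2 n]]] - [V1 [V2 n]]]] - [V1 p [V1 [V2 n]]]]
  [V0 [V0 [V1 [V2 n]] - [V0 [V1 [V2 n]] - [V0 [V1 [V2 n]]]]] - [V1 p [V1 [V2 n]]]]
  [V0 [V1 [V2 n]] - [V0 [V0 [V0 [V1 [V2 n]]] - [V1 [V2 n]]] - [V1 p [V1 [V2 n]]]]]
  [V0 [V1 [V2 n]] - [V0 [V0 [V1 [V2 n]] - [V0 [V1 [V2 n]]]] - [V1 p [V1 [V2 n]]]]]
  [V0 [V1 [V2 n]] - [V0 [V1 [V2 n]] - [V0 [V0 [V1 [V2 n]]] - [V1 p [V1 [V2 n]]]]]]
  [V0 [V1 [V2 n]] - [V0 [V1 [V2 n]] - [V0 [V1 [V2 n]] - [V0 [V1 p [V1 [V2 n]]]]]]]

8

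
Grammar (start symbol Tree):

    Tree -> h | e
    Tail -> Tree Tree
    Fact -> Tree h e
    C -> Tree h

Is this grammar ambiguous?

Only Tree is reachable from Tree; ignoring the rest: The reachable rules are right-linear with at most one rule per (nonterminal, next-terminal) pair. Each input token forces the next rule, so parsing is deterministic.

Unambiguous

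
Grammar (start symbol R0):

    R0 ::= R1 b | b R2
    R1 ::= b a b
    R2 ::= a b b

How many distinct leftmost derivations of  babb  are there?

Parse trees for babb:
  [R0 [R1 b a b] b]
  [R0 b [R2 a b b]]

2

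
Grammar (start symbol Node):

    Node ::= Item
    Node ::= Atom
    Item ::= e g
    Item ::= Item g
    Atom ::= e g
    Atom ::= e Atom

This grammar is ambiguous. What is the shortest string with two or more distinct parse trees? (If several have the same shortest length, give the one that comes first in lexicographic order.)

e g

length 2: e g has 2 parse trees

Two derivations of e g:
  Node ⇒ Item ⇒ e g
  Node ⇒ Atom ⇒ e g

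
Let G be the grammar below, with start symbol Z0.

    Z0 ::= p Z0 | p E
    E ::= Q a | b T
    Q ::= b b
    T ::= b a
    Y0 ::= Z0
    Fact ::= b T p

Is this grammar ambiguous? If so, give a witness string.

Ambiguous

Witness: p b b a

Derivation 1: Z0 ⇒ p E ⇒ p Q a ⇒ p b b a
Derivation 2: Z0 ⇒ p E ⇒ p b T ⇒ p b b a

Two distinct leftmost derivations for the same string.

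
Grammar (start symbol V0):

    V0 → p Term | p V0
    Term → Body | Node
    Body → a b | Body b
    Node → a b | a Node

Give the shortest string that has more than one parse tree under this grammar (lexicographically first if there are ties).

length 3: p a b has 2 parse trees

Two derivations of p a b:
  V0 ⇒ p Term ⇒ p Body ⇒ p a b
  V0 ⇒ p Term ⇒ p Node ⇒ p a b

p a b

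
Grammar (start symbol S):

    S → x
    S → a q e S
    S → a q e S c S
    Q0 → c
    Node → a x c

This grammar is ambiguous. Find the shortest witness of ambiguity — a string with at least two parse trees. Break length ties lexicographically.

a q e a q e x c x

length 1: no string has ≥2 trees
length 4: no string has ≥2 trees
length 6: no string has ≥2 trees
length 7: no string has ≥2 trees
length 9: a q e a q e x c x has 2 parse trees

Two derivations of a q e a q e x c x:
  S ⇒ a q e S ⇒ a q e a q e S c S ⇒ a q e a q e x c S ⇒ a q e a q e x c x
  S ⇒ a q e S c S ⇒ a q e a q e S c S ⇒ a q e a q e x c S ⇒ a q e a q e x c x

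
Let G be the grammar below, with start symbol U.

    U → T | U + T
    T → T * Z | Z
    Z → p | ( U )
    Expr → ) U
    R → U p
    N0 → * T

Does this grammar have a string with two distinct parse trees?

Unambiguous

Only U, T, Z are reachable from U; ignoring the rest: This is a standard precedence ladder (U over T over Z), with each level left-recursive on its own operator ('+' at U, '*' at T). That structure is LR(1), hence unambiguous.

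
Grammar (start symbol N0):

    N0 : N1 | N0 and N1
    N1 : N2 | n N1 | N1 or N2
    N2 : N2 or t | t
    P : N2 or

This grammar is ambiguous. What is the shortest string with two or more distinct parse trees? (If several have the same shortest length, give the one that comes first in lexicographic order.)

t or t

length 1: no string has ≥2 trees
length 2: no string has ≥2 trees
length 3: t or t has 2 parse trees

Two derivations of t or t:
  N0 ⇒ N1 ⇒ N2 ⇒ N2 or t ⇒ t or t
  N0 ⇒ N1 ⇒ N1 or N2 ⇒ N2 or N2 ⇒ t or N2 ⇒ t or t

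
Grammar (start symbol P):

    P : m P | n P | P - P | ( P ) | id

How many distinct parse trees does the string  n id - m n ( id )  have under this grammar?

2

Parse trees for n id - m n ( id ):
  [P n [P [P id] - [P m [P n [P ( [P id] )]]]]]
  [P [P n [P id]] - [P m [P n [P ( [P id] )]]]]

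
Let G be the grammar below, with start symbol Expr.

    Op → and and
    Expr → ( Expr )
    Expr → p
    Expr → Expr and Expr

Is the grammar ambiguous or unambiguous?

Witness: p and p and p

Derivation 1: Expr ⇒ Expr and Expr ⇒ p and Expr ⇒ p and Expr and Expr ⇒ p and p and Expr ⇒ p and p and p
Derivation 2: Expr ⇒ Expr and Expr ⇒ Expr and Expr and Expr ⇒ p and Expr and Expr ⇒ p and p and Expr ⇒ p and p and p

Two distinct leftmost derivations for the same string.

Ambiguous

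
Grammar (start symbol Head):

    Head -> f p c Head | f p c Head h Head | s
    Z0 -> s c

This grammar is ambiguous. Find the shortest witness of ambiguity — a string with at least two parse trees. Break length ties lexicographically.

length 1: no string has ≥2 trees
length 4: no string has ≥2 trees
length 6: no string has ≥2 trees
length 7: no string has ≥2 trees
length 9: f p c f p c s h s has 2 parse trees

Two derivations of f p c f p c s h s:
  Head ⇒ f p c Head ⇒ f p c f p c Head h Head ⇒ f p c f p c s h Head ⇒ f p c f p c s h s
  Head ⇒ f p c Head h Head ⇒ f p c f p c Head h Head ⇒ f p c f p c s h Head ⇒ f p c f p c s h s

f p c f p c s h s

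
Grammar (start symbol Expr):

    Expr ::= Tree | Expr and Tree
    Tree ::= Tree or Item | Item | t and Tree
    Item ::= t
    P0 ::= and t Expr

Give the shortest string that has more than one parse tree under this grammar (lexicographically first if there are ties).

length 1: no string has ≥2 trees
length 3: t and t has 2 parse trees

Two derivations of t and t:
  Expr ⇒ Tree ⇒ t and Tree ⇒ t and Item ⇒ t and t
  Expr ⇒ Expr and Tree ⇒ Tree and Tree ⇒ Item and Tree ⇒ t and Tree ⇒ t and Item ⇒ t and t

t and t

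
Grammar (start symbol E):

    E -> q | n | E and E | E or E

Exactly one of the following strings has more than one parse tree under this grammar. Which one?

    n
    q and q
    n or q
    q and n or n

n: 1 tree
q and q: 1 tree
n or q: 1 tree
q and n or n: 2 trees

q and n or n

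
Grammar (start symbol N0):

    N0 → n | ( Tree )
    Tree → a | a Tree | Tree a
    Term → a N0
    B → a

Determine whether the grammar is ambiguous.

Witness: ( a a )

Derivation 1: N0 ⇒ ( Tree ) ⇒ ( a Tree ) ⇒ ( a a )
Derivation 2: N0 ⇒ ( Tree ) ⇒ ( Tree a ) ⇒ ( a a )

Two distinct leftmost derivations for the same string.

Ambiguous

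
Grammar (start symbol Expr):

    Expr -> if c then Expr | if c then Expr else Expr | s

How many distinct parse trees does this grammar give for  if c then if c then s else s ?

Parse trees for if c then if c then s else s:
  [Expr if c then [Expr if c then [Expr s] else [Expr s]]]
  [Expr if c then [Expr if c then [Expr s]] else [Expr s]]

2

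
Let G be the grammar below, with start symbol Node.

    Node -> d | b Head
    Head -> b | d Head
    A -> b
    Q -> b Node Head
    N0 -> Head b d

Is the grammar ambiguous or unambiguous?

Unambiguous

(A, Q, N0 are unreachable from Node, so their rules don't affect L(Node).) Restricted to the reachable nonterminals, every rule has the form A → t or A → t B, and no two rules for the same A share a first terminal. The grammar encodes a DFA — one run per string.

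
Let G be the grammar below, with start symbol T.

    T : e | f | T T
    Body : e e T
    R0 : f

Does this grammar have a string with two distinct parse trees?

Witness: e e e

Derivation 1: T ⇒ T T ⇒ e T ⇒ e T T ⇒ e e T ⇒ e e e
Derivation 2: T ⇒ T T ⇒ T T T ⇒ e T T ⇒ e e T ⇒ e e e

Two distinct leftmost derivations for the same string.

Ambiguous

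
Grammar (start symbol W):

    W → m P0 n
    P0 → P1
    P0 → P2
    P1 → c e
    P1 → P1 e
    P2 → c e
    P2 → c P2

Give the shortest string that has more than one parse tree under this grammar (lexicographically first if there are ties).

m c e n

length 4: m c e n has 2 parse trees

Two derivations of m c e n:
  W ⇒ m P0 n ⇒ m P1 n ⇒ m c e n
  W ⇒ m P0 n ⇒ m P2 n ⇒ m c e n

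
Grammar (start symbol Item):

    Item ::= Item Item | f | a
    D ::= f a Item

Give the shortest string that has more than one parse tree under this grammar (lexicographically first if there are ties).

length 1: no string has ≥2 trees
length 2: no string has ≥2 trees
length 3: a a a has 2 parse trees

Two derivations of a a a:
  Item ⇒ Item Item ⇒ Item Item Item ⇒ a Item Item ⇒ a a Item ⇒ a a a
  Item ⇒ Item Item ⇒ a Item ⇒ a Item Item ⇒ a a Item ⇒ a a a

a a a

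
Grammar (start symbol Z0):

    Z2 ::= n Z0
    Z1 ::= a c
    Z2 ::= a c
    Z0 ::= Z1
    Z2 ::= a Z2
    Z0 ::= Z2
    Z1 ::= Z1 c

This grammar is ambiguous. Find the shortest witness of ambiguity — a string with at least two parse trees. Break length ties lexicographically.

a c

length 2: a c has 2 parse trees

Two derivations of a c:
  Z0 ⇒ Z1 ⇒ a c
  Z0 ⇒ Z2 ⇒ a c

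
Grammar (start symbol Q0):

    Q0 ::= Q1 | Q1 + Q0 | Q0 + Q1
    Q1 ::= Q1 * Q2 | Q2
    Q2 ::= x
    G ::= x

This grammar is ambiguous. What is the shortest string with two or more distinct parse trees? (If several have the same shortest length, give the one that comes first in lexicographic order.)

x + x

length 1: no string has ≥2 trees
length 3: x + x has 2 parse trees

Two derivations of x + x:
  Q0 ⇒ Q1 + Q0 ⇒ Q2 + Q0 ⇒ x + Q0 ⇒ x + Q1 ⇒ x + Q2 ⇒ x + x
  Q0 ⇒ Q0 + Q1 ⇒ Q1 + Q1 ⇒ Q2 + Q1 ⇒ x + Q1 ⇒ x + Q2 ⇒ x + x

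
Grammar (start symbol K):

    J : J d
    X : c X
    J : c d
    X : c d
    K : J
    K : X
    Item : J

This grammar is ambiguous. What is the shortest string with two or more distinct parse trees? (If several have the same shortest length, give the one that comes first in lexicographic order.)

length 2: c d has 2 parse trees

Two derivations of c d:
  K ⇒ J ⇒ c d
  K ⇒ X ⇒ c d

c d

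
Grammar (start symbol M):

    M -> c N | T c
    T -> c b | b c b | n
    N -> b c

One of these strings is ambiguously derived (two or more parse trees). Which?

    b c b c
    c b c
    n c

b c b c: 1 tree
c b c: 2 trees
n c: 1 tree

c b c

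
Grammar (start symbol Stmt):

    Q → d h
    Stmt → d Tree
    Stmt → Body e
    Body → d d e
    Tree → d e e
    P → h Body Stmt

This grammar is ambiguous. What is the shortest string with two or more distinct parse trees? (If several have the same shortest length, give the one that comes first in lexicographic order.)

length 4: d d e e has 2 parse trees

Two derivations of d d e e:
  Stmt ⇒ d Tree ⇒ d d e e
  Stmt ⇒ Body e ⇒ d d e e

d d e e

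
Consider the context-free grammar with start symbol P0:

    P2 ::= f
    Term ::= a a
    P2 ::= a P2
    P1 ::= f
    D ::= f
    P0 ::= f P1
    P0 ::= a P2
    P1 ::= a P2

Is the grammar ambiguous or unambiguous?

Unambiguous

(Term, D are unreachable from P0, so their rules don't affect L(P0).) The reachable rules are right-linear with at most one rule per (nonterminal, next-terminal) pair. Each input token forces the next rule, so parsing is deterministic.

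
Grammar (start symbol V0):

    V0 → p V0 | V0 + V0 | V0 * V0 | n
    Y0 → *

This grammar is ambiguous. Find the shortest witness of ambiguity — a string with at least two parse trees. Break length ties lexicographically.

p n * n

length 1: no string has ≥2 trees
length 2: no string has ≥2 trees
length 3: no string has ≥2 trees
length 4: p n * n has 2 parse trees

Two derivations of p n * n:
  V0 ⇒ p V0 ⇒ p V0 * V0 ⇒ p n * V0 ⇒ p n * n
  V0 ⇒ V0 * V0 ⇒ p V0 * V0 ⇒ p n * V0 ⇒ p n * n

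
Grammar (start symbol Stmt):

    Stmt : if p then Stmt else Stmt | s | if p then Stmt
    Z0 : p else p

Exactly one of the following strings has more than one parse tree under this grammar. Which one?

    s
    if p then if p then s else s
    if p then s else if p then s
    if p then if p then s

if p then if p then s else s

s: 1 tree
if p then if p then s else s: 2 trees
if p then s else if p then s: 1 tree
if p then if p then s: 1 tree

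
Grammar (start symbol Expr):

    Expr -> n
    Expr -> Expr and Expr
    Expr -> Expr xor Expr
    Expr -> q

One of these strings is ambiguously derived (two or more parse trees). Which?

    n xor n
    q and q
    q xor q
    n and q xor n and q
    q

n xor n: 1 tree
q and q: 1 tree
q xor q: 1 tree
n and q xor n and q: 5 trees
q: 1 tree

n and q xor n and q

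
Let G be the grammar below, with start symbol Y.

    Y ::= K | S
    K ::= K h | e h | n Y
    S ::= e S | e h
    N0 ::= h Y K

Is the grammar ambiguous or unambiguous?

Witness: e h

Derivation 1: Y ⇒ K ⇒ e h
Derivation 2: Y ⇒ S ⇒ e h

Two distinct leftmost derivations for the same string.

Ambiguous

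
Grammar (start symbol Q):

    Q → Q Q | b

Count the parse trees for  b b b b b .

Parse trees for b b b b b (showing first 6 of 14):
  [Q [Q b] [Q [Q b] [Q [Q b] [Q [Q b] [Q b]]]]]
  [Q [Q b] [Q [Q b] [Q [Q [Q b] [Q b]] [Q b]]]]
  [Q [Q b] [Q [Q [Q b] [Q b]] [Q [Q b] [Q b]]]]
  [Q [Q b] [Q [Q [Q b] [Q [Q b] [Q b]]] [Q b]]]
  [Q [Q b] [Q [Q [Q [Q b] [Q b]] [Q b]] [Q b]]]
  [Q [Q [Q b] [Q b]] [Q [Q b] [Q [Q b] [Q b]]]]

14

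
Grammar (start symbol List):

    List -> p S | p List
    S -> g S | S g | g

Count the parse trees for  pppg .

Parse trees for pppg:
  [List p [List p [List p [S g]]]]

1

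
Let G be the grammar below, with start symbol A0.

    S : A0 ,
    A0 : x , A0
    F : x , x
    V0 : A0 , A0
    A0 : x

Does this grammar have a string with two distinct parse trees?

Unambiguous

(S, V0, F are unreachable from A0, so their rules don't affect L(A0).) The reachable grammar is A → atom sep A | atom. Each atom is followed by either the separator (recurse) or end-of-string (stop) — no choice point.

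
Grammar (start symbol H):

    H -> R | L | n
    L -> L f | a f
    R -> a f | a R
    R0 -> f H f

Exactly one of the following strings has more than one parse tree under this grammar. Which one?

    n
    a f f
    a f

n: 1 tree
a f f: 1 tree
a f: 2 trees

a f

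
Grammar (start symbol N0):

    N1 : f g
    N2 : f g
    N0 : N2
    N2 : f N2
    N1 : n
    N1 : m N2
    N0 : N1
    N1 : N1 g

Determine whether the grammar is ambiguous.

Witness: f g

Derivation 1: N0 ⇒ N2 ⇒ f g
Derivation 2: N0 ⇒ N1 ⇒ f g

Two distinct leftmost derivations for the same string.

Ambiguous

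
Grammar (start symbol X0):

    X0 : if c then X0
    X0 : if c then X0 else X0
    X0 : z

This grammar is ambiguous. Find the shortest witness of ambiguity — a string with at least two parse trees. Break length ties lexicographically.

if c then if c then z else z

length 1: no string has ≥2 trees
length 4: no string has ≥2 trees
length 6: no string has ≥2 trees
length 7: no string has ≥2 trees
length 9: if c then if c then z else z has 2 parse trees

Two derivations of if c then if c then z else z:
  X0 ⇒ if c then X0 ⇒ if c then if c then X0 else X0 ⇒ if c then if c then z else X0 ⇒ if c then if c then z else z
  X0 ⇒ if c then X0 else X0 ⇒ if c then if c then X0 else X0 ⇒ if c then if c then z else X0 ⇒ if c then if c then z else z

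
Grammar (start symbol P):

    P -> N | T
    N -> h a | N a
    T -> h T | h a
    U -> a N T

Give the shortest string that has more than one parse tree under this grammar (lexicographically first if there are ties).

length 2: h a has 2 parse trees

Two derivations of h a:
  P ⇒ N ⇒ h a
  P ⇒ T ⇒ h a

h a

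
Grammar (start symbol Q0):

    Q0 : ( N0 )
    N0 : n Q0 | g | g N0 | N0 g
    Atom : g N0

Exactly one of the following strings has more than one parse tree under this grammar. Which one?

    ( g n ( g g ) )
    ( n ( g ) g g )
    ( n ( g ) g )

( g n ( g g ) )

( g n ( g g ) ): 2 trees
( n ( g ) g g ): 1 tree
( n ( g ) g ): 1 tree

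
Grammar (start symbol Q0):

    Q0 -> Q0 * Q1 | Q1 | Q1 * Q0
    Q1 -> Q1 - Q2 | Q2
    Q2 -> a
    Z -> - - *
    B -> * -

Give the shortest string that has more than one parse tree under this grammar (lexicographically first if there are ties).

a * a

length 1: no string has ≥2 trees
length 3: a * a has 2 parse trees

Two derivations of a * a:
  Q0 ⇒ Q0 * Q1 ⇒ Q1 * Q1 ⇒ Q2 * Q1 ⇒ a * Q1 ⇒ a * Q2 ⇒ a * a
  Q0 ⇒ Q1 * Q0 ⇒ Q2 * Q0 ⇒ a * Q0 ⇒ a * Q1 ⇒ a * Q2 ⇒ a * a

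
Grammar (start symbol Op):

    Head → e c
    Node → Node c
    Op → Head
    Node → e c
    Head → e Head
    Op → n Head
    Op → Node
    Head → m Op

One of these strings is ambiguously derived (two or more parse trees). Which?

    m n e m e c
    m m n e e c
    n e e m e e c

m n e m e c

m n e m e c: 2 trees
m m n e e c: 1 tree
n e e m e e c: 1 tree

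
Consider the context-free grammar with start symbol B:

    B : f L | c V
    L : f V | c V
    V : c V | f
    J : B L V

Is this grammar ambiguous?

(J is unreachable from B, so its rules don't affect L(B).) The reachable rules are right-linear with at most one rule per (nonterminal, next-terminal) pair. Each input token forces the next rule, so parsing is deterministic.

Unambiguous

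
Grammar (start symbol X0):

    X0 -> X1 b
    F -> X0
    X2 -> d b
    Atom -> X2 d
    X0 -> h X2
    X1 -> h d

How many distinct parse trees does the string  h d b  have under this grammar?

2

Parse trees for h d b:
  [X0 [X1 h d] b]
  [X0 h [X2 d b]]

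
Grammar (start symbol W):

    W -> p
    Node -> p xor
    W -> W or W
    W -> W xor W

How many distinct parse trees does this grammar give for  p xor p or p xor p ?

Parse trees for p xor p or p xor p:
  [W [W [W p] xor [W p]] or [W [W p] xor [W p]]]
  [W [W p] xor [W [W p] or [W [W p] xor [W p]]]]
  [W [W p] xor [W [W [W p] or [W p]] xor [W p]]]
  [W [W [W [W p] xor [W p]] or [W p]] xor [W p]]
  [W [W [W p] xor [W [W p] or [W p]]] xor [W p]]

5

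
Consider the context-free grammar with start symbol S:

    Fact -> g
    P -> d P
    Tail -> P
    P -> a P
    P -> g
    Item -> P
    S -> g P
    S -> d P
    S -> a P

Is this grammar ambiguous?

Unambiguous

(Fact, Tail, Item are unreachable from S, so their rules don't affect L(S).) The reachable rules are right-linear with at most one rule per (nonterminal, next-terminal) pair. Each input token forces the next rule, so parsing is deterministic.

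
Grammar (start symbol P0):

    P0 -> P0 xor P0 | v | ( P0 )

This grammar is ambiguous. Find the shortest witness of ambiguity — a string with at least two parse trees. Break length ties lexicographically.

length 1: no string has ≥2 trees
length 3: no string has ≥2 trees
length 5: v xor v xor v has 2 parse trees

Two derivations of v xor v xor v:
  P0 ⇒ P0 xor P0 ⇒ P0 xor P0 xor P0 ⇒ v xor P0 xor P0 ⇒ v xor v xor P0 ⇒ v xor v xor v
  P0 ⇒ P0 xor P0 ⇒ v xor P0 ⇒ v xor P0 xor P0 ⇒ v xor v xor P0 ⇒ v xor v xor v

v xor v xor v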